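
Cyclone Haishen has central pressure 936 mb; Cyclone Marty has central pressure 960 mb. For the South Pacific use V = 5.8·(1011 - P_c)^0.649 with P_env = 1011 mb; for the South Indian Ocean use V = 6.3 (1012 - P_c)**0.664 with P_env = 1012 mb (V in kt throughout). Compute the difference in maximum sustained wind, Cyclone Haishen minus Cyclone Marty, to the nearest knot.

9 kt

Cyclone Haishen: ΔP = 75; V ≈ 5.8 × 75^0.649 ≈ 95.57 kt.
Cyclone Marty: ΔP = 52; V ≈ 6.3 × 52^0.664 ≈ 86.85 kt.
Difference ≈ 95.57 − 86.85 = 8.72 → 9 kt.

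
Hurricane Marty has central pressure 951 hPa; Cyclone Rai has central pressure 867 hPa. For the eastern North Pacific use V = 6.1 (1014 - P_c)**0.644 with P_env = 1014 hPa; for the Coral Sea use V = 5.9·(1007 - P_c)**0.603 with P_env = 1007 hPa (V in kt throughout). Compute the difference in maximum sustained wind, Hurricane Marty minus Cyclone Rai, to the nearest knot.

-28 kt

Hurricane Marty: ΔP = 63; V ≈ 6.1 × 63^0.644 ≈ 87.92 kt.
Cyclone Rai: ΔP = 140; V ≈ 5.9 × 140^0.603 ≈ 116.14 kt.
Difference ≈ 87.92 − 116.14 = -28.22 → -28 kt.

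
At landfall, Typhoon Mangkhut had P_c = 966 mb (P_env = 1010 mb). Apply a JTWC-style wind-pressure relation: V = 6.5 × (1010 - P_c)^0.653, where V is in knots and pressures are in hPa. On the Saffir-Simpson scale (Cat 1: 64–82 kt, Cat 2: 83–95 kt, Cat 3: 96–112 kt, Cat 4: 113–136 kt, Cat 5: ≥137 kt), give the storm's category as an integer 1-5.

1

ΔP = 1010 − 966 = 44 mb.
V ≈ 6.5 × 44^0.653 = 6.5 × 11.84 ≈ 77 kt.
77 kt falls in the Category 1 band.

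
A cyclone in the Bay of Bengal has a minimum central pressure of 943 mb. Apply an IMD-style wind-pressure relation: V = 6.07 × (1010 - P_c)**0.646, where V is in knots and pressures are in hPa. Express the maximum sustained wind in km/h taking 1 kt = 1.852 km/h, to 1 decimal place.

ΔP = 1010 − 943 = 67 mb.
V ≈ 6.07 × 67^0.646 = 6.07 × 15.123 ≈ 91.798 kt.
91.798 × 1.852 ≈ 170.01 km/h → 170.0 km/h.

170.0 km/h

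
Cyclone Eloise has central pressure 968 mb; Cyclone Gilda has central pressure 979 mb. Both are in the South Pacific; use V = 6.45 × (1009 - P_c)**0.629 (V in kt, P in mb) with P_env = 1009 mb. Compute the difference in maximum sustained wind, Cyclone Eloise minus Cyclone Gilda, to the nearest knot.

12 kt

Cyclone Eloise: ΔP = 41; V ≈ 6.45 × 41^0.629 ≈ 66.68 kt.
Cyclone Gilda: ΔP = 30; V ≈ 6.45 × 30^0.629 ≈ 54.79 kt.
Difference ≈ 66.68 − 54.79 = 11.89 → 12 kt.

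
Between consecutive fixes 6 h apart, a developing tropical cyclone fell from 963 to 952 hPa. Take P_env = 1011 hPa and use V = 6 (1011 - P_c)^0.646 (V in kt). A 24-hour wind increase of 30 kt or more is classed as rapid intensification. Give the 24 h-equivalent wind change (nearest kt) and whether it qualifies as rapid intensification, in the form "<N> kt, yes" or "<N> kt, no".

42 kt, yes

V₁: ΔP = 48, V ≈ 6 × 48^0.646 ≈ 73.15 kt.
V₂: ΔP = 59, V ≈ 6 × 59^0.646 ≈ 83.58 kt.
ΔV over 6 h = 10.43 kt → 24 h equivalent = 10.43 × 24/6 ≈ 41.72 kt.
42 kt ≥ 30 kt ⇒ rapid intensification.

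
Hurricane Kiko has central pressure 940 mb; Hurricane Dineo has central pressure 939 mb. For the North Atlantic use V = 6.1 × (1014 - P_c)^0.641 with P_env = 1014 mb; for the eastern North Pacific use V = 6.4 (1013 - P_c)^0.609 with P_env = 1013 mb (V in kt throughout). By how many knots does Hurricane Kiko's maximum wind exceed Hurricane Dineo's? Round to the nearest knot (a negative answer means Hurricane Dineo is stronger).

Hurricane Kiko: ΔP = 74; V ≈ 6.1 × 74^0.641 ≈ 96.27 kt.
Hurricane Dineo: ΔP = 74; V ≈ 6.4 × 74^0.609 ≈ 88.01 kt.
Difference ≈ 96.27 − 88.01 = 8.26 → 8 kt.

8 kt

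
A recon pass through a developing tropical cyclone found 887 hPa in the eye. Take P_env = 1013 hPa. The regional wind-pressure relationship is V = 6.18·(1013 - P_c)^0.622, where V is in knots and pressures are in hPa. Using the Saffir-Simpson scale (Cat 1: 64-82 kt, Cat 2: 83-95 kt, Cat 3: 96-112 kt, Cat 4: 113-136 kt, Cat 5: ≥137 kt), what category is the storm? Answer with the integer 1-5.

4

ΔP = 1013 − 887 = 126 hPa.
V ≈ 6.18 × 126^0.622 = 6.18 × 20.25 ≈ 125 kt.
125 kt falls in the Category 4 band.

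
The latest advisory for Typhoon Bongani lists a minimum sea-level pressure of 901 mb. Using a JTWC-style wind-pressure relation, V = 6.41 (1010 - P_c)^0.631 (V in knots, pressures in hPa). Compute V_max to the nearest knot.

ΔP = 1010 − 901 = 109 mb.
109^0.631 ≈ 19.303.
V ≈ 6.41 × 19.303 ≈ 123.7 kt.

124 kt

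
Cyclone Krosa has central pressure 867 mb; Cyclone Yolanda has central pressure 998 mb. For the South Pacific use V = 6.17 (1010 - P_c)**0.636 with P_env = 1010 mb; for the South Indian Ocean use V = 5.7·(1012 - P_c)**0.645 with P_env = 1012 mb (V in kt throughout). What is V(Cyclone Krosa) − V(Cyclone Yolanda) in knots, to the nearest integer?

Cyclone Krosa: ΔP = 143; V ≈ 6.17 × 143^0.636 ≈ 144.90 kt.
Cyclone Yolanda: ΔP = 14; V ≈ 5.7 × 14^0.645 ≈ 31.27 kt.
Difference ≈ 144.90 − 31.27 = 113.63 → 114 kt.

114 kt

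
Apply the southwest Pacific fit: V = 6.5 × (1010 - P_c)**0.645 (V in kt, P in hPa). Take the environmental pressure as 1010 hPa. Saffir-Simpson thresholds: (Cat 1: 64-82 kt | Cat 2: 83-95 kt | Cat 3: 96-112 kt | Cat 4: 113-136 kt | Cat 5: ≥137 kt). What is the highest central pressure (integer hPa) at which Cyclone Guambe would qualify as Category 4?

Category 4 begins at V = 113 kt.
Required ΔP = (113/6.5)^(1/0.645) = 17.385^1.550 ≈ 83.70 hPa.
P_c ≤ 1010 − 83.70 = 926.30, so the highest integer P_c is 926 hPa.

926 hPa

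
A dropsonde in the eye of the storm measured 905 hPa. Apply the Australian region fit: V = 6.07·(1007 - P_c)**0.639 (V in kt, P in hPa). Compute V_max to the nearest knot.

ΔP = 1007 − 905 = 102 hPa.
102^0.639 ≈ 19.209.
V ≈ 6.07 × 19.209 ≈ 116.6 kt.

117 kt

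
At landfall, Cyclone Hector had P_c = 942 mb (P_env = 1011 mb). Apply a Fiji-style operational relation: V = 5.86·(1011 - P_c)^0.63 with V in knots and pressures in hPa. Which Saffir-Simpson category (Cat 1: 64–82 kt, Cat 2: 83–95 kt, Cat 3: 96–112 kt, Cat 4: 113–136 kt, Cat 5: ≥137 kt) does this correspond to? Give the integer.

ΔP = 1011 − 942 = 69 mb.
V ≈ 5.86 × 69^0.63 = 5.86 × 14.40 ≈ 84 kt.
84 kt falls in the Category 2 band.

2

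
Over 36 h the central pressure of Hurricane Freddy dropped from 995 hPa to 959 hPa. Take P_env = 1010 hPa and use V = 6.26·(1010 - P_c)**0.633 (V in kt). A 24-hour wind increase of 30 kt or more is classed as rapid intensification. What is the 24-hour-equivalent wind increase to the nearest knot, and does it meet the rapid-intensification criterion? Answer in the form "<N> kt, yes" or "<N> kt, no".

27 kt, no

V₁: ΔP = 15, V ≈ 6.26 × 15^0.633 ≈ 34.76 kt.
V₂: ΔP = 51, V ≈ 6.26 × 51^0.633 ≈ 75.42 kt.
ΔV over 36 h = 40.66 kt → 24 h equivalent = 40.66 × 24/36 ≈ 27.11 kt.
27 kt < 30 kt ⇒ not rapid intensification.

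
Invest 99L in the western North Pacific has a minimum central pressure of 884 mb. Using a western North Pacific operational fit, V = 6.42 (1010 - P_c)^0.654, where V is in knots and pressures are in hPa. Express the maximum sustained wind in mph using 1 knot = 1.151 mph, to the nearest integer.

ΔP = 1010 − 884 = 126 mb.
V ≈ 6.42 × 126^0.654 = 6.42 × 23.640 ≈ 151.767 kt.
151.767 × 1.151 ≈ 174.68 mph → 175 mph.

175 mph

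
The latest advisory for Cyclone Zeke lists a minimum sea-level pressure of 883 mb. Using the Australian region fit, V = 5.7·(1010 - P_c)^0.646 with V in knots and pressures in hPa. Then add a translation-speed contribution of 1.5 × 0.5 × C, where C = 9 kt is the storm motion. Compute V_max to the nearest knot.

ΔP = 1010 − 883 = 127 mb.
127^0.646 ≈ 22.859.
V ≈ 5.7 × 22.859 ≈ 130.3 kt.
Translation term: 1.5 × 0.5 × 9 = 6.75 kt.
Corrected V ≈ 137.05 kt → 137 kt.

137 kt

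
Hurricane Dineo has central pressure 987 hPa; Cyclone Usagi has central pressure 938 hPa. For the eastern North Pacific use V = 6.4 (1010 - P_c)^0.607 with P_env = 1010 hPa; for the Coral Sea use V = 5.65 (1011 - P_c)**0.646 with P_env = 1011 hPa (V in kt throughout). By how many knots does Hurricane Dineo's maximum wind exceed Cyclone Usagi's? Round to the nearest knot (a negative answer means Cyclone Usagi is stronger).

-47 kt

Hurricane Dineo: ΔP = 23; V ≈ 6.4 × 23^0.607 ≈ 42.93 kt.
Cyclone Usagi: ΔP = 73; V ≈ 5.65 × 73^0.646 ≈ 90.31 kt.
Difference ≈ 42.93 − 90.31 = -47.38 → -47 kt.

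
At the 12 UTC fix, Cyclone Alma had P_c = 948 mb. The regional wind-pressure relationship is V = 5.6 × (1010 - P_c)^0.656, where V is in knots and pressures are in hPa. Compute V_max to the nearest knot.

ΔP = 1010 − 948 = 62 mb.
62^0.656 ≈ 14.990.
V ≈ 5.6 × 14.990 ≈ 83.9 kt.

84 kt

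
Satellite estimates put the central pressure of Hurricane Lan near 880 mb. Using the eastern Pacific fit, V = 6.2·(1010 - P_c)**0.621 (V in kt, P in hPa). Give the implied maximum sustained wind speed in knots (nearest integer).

127 kt

ΔP = 1010 − 880 = 130 mb.
130^0.621 ≈ 20.547.
V ≈ 6.2 × 20.547 ≈ 127.4 kt.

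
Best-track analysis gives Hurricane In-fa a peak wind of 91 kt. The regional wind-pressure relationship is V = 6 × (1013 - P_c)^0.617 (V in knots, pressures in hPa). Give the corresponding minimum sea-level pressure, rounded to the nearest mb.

931 mb

ΔP = (V / 6)^(1/0.617) = (91/6)^1.621.
91/6 = 15.167; 15.167^1.621 ≈ 82.02 mb.
P_c = 1013 − 82.02 = 930.98 ≈ 931 mb.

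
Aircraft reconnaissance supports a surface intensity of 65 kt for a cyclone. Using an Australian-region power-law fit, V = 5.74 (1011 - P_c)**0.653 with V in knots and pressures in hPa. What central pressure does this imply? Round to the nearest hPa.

ΔP = (V / 5.74)^(1/0.653) = (65/5.74)^1.531.
65/5.74 = 11.324; 11.324^1.531 ≈ 41.12 hPa.
P_c = 1011 − 41.12 = 969.88 ≈ 970 hPa.

970 hPa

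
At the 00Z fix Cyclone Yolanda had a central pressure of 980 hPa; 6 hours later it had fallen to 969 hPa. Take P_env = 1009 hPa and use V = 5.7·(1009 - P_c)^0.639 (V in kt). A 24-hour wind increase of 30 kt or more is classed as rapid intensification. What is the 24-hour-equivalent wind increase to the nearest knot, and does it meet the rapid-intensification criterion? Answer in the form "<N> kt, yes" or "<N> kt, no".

45 kt, yes

V₁: ΔP = 29, V ≈ 5.7 × 29^0.639 ≈ 49.02 kt.
V₂: ΔP = 40, V ≈ 5.7 × 40^0.639 ≈ 60.20 kt.
ΔV over 6 h = 11.18 kt → 24 h equivalent = 11.18 × 24/6 ≈ 44.72 kt.
45 kt ≥ 30 kt ⇒ rapid intensification.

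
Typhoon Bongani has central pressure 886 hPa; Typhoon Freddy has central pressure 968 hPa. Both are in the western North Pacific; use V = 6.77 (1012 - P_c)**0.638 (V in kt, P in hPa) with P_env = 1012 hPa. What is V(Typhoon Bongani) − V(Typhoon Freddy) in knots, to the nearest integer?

72 kt

Typhoon Bongani: ΔP = 126; V ≈ 6.77 × 126^0.638 ≈ 148.12 kt.
Typhoon Freddy: ΔP = 44; V ≈ 6.77 × 44^0.638 ≈ 75.70 kt.
Difference ≈ 148.12 − 75.70 = 72.42 → 72 kt.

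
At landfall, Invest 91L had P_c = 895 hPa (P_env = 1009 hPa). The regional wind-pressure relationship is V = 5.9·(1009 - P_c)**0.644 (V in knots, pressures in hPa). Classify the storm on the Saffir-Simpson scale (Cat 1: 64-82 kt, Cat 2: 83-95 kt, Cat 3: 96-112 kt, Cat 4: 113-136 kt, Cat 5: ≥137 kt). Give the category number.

4

ΔP = 1009 − 895 = 114 hPa.
V ≈ 5.9 × 114^0.644 = 5.9 × 21.12 ≈ 125 kt.
125 kt falls in the Category 4 band.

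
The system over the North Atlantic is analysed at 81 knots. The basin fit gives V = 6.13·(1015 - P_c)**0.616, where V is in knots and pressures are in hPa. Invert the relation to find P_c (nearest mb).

ΔP = (V / 6.13)^(1/0.616) = (81/6.13)^1.623.
81/6.13 = 13.214; 13.214^1.623 ≈ 66.05 mb.
P_c = 1015 − 66.05 = 948.95 ≈ 949 mb.

949 mb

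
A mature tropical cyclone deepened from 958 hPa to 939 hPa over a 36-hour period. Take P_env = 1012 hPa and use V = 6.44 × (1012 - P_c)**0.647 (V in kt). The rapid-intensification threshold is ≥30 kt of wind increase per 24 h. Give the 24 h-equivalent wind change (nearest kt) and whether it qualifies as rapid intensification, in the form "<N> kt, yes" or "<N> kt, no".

V₁: ΔP = 54, V ≈ 6.44 × 54^0.647 ≈ 85.06 kt.
V₂: ΔP = 73, V ≈ 6.44 × 73^0.647 ≈ 103.38 kt.
ΔV over 36 h = 18.32 kt → 24 h equivalent = 18.32 × 24/36 ≈ 12.21 kt.
12 kt < 30 kt ⇒ not rapid intensification.

12 kt, no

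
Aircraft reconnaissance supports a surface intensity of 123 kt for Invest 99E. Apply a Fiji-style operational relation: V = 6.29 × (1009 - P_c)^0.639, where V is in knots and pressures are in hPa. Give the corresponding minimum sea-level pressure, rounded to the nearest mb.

ΔP = (V / 6.29)^(1/0.639) = (123/6.29)^1.565.
123/6.29 = 19.555; 19.555^1.565 ≈ 104.89 mb.
P_c = 1009 − 104.89 = 904.11 ≈ 904 mb.

904 mb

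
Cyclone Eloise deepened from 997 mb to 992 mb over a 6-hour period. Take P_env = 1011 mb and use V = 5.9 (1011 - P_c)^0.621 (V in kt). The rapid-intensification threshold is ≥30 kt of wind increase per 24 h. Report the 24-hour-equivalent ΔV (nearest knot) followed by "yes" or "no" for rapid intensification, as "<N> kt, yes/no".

25 kt, no

V₁: ΔP = 14, V ≈ 5.9 × 14^0.621 ≈ 30.38 kt.
V₂: ΔP = 19, V ≈ 5.9 × 19^0.621 ≈ 36.72 kt.
ΔV over 6 h = 6.34 kt → 24 h equivalent = 6.34 × 24/6 ≈ 25.36 kt.
25 kt < 30 kt ⇒ not rapid intensification.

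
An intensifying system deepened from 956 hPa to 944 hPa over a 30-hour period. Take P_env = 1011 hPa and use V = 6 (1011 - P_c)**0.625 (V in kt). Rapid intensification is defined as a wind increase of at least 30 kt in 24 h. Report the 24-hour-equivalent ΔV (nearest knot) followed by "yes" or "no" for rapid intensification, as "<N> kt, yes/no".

8 kt, no

V₁: ΔP = 55, V ≈ 6 × 55^0.625 ≈ 73.43 kt.
V₂: ΔP = 67, V ≈ 6 × 67^0.625 ≈ 83.07 kt.
ΔV over 30 h = 9.64 kt → 24 h equivalent = 9.64 × 24/30 ≈ 7.71 kt.
8 kt < 30 kt ⇒ not rapid intensification.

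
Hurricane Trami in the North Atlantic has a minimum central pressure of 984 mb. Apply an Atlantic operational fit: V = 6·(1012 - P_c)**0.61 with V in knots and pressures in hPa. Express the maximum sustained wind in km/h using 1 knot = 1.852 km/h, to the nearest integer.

85 km/h

ΔP = 1012 − 984 = 28 mb.
V ≈ 6 × 28^0.61 = 6 × 7.634 ≈ 45.806 kt.
45.806 × 1.852 ≈ 84.83 km/h → 85 km/h.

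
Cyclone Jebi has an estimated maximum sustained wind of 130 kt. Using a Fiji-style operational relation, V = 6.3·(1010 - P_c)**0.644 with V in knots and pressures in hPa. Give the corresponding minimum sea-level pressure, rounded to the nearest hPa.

ΔP = (V / 6.3)^(1/0.644) = (130/6.3)^1.553.
130/6.3 = 20.635; 20.635^1.553 ≈ 109.98 hPa.
P_c = 1010 − 109.98 = 900.02 ≈ 900 hPa.

900 hPa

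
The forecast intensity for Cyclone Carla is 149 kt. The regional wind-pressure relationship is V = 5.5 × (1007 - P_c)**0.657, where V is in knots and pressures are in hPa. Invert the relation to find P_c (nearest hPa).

855 hPa

ΔP = (V / 5.5)^(1/0.657) = (149/5.5)^1.522.
149/5.5 = 27.091; 27.091^1.522 ≈ 151.66 hPa.
P_c = 1007 − 151.66 = 855.34 ≈ 855 hPa.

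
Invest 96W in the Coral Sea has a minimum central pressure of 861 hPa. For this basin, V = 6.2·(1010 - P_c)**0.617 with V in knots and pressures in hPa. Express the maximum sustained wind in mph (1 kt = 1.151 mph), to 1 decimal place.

156.4 mph

ΔP = 1010 − 861 = 149 hPa.
V ≈ 6.2 × 149^0.617 = 6.2 × 21.921 ≈ 135.909 kt.
135.909 × 1.151 ≈ 156.43 mph → 156.4 mph.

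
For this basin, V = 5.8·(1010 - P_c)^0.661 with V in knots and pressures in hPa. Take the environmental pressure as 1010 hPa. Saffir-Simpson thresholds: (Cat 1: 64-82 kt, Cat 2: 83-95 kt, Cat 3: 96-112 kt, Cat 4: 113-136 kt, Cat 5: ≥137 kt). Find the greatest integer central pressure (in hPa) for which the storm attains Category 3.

Category 3 begins at V = 96 kt.
Required ΔP = (96/5.8)^(1/0.661) = 16.552^1.513 ≈ 69.81 hPa.
P_c ≤ 1010 − 69.81 = 940.19, so the highest integer P_c is 940 hPa.

940 hPa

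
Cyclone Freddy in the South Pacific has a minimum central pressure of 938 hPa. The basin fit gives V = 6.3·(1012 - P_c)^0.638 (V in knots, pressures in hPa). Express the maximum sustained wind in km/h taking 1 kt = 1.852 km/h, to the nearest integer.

ΔP = 1012 − 938 = 74 hPa.
V ≈ 6.3 × 74^0.638 = 6.3 × 15.580 ≈ 98.155 kt.
98.155 × 1.852 ≈ 181.78 km/h → 182 km/h.

182 km/h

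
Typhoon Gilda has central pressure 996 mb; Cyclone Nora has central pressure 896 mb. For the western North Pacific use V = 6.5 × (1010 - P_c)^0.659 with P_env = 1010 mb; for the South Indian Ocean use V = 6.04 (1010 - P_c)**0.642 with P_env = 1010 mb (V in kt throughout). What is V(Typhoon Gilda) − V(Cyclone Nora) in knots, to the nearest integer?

Typhoon Gilda: ΔP = 14; V ≈ 6.5 × 14^0.659 ≈ 37.00 kt.
Cyclone Nora: ΔP = 114; V ≈ 6.04 × 114^0.642 ≈ 126.35 kt.
Difference ≈ 37.00 − 126.35 = -89.35 → -89 kt.

-89 kt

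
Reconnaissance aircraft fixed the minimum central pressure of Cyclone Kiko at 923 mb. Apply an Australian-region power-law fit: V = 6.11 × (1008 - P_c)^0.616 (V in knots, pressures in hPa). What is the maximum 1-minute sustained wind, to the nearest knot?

94 kt

ΔP = 1008 − 923 = 85 mb.
85^0.616 ≈ 15.436.
V ≈ 6.11 × 15.436 ≈ 94.3 kt.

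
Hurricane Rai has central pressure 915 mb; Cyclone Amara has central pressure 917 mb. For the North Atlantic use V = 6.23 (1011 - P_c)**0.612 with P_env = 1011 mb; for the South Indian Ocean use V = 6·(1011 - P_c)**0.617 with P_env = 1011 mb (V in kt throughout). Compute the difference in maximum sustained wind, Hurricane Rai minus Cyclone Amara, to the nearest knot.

Hurricane Rai: ΔP = 96; V ≈ 6.23 × 96^0.612 ≈ 101.77 kt.
Cyclone Amara: ΔP = 94; V ≈ 6 × 94^0.617 ≈ 98.99 kt.
Difference ≈ 101.77 − 98.99 = 2.78 → 3 kt.

3 kt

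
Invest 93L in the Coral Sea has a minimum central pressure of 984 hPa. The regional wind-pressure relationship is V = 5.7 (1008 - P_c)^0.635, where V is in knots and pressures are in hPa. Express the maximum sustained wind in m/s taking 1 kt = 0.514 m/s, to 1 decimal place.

ΔP = 1008 − 984 = 24 hPa.
V ≈ 5.7 × 24^0.635 = 5.7 × 7.524 ≈ 42.885 kt.
42.885 × 0.514 ≈ 22.04 m/s → 22.0 m/s.

22.0 m/s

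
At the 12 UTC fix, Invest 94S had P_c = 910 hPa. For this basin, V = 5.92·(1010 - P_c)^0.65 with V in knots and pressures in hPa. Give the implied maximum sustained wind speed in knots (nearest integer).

ΔP = 1010 − 910 = 100 hPa.
100^0.65 ≈ 19.953.
V ≈ 5.92 × 19.953 ≈ 118.1 kt.

118 kt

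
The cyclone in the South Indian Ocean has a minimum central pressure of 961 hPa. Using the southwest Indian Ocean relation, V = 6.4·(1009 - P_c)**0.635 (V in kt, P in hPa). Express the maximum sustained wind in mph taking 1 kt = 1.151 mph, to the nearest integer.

86 mph

ΔP = 1009 − 961 = 48 hPa.
V ≈ 6.4 × 48^0.635 = 6.4 × 11.684 ≈ 74.777 kt.
74.777 × 1.151 ≈ 86.07 mph → 86 mph.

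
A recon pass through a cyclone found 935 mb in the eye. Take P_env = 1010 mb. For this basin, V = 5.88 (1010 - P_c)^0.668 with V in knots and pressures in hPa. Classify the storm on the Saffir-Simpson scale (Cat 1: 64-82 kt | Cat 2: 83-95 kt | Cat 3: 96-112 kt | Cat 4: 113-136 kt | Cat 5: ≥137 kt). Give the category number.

ΔP = 1010 − 935 = 75 mb.
V ≈ 5.88 × 75^0.668 = 5.88 × 17.89 ≈ 105 kt.
105 kt falls in the Category 3 band.

3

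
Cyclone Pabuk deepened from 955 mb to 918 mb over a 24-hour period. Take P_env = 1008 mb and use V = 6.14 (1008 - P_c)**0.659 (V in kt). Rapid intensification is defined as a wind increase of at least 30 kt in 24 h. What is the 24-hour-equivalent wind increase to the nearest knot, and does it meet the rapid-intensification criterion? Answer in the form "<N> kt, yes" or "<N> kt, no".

V₁: ΔP = 53, V ≈ 6.14 × 53^0.659 ≈ 84.04 kt.
V₂: ΔP = 90, V ≈ 6.14 × 90^0.659 ≈ 119.13 kt.
ΔV over 24 h = 35.09 kt → 24 h equivalent = 35.09 × 24/24 ≈ 35.09 kt.
35 kt ≥ 30 kt ⇒ rapid intensification.

35 kt, yes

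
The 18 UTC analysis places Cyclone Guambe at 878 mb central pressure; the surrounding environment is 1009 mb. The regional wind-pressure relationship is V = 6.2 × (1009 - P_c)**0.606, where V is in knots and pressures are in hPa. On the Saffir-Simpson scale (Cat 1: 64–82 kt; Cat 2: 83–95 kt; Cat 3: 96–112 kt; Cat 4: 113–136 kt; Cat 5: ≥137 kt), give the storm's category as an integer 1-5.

ΔP = 1009 − 878 = 131 mb.
V ≈ 6.2 × 131^0.606 = 6.2 × 19.19 ≈ 119 kt.
119 kt falls in the Category 4 band.

4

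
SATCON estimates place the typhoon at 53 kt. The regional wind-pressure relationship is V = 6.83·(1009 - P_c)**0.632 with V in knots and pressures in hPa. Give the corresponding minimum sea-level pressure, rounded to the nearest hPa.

ΔP = (V / 6.83)^(1/0.632) = (53/6.83)^1.582.
53/6.83 = 7.760; 7.760^1.582 ≈ 25.59 hPa.
P_c = 1009 − 25.59 = 983.41 ≈ 983 hPa.

983 hPa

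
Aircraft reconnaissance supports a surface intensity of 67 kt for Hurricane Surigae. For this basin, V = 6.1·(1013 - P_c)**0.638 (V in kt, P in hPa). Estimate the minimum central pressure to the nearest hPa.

970 hPa

ΔP = (V / 6.1)^(1/0.638) = (67/6.1)^1.567.
67/6.1 = 10.984; 10.984^1.567 ≈ 42.78 hPa.
P_c = 1013 − 42.78 = 970.22 ≈ 970 hPa.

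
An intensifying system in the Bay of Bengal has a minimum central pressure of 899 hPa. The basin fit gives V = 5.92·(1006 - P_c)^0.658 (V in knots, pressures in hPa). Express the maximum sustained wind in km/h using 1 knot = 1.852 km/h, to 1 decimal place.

237.3 km/h

ΔP = 1006 − 899 = 107 hPa.
V ≈ 5.92 × 107^0.658 = 5.92 × 21.644 ≈ 128.132 kt.
128.132 × 1.852 ≈ 237.30 km/h → 237.3 km/h.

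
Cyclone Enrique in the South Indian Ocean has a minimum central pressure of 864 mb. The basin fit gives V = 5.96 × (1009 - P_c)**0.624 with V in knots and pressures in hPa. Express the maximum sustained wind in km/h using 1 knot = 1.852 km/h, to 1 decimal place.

ΔP = 1009 − 864 = 145 mb.
V ≈ 5.96 × 145^0.624 = 5.96 × 22.320 ≈ 133.027 kt.
133.027 × 1.852 ≈ 246.37 km/h → 246.4 km/h.

246.4 km/h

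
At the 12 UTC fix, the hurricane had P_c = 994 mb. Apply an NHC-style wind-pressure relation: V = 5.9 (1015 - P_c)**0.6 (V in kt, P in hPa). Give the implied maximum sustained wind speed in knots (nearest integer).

ΔP = 1015 − 994 = 21 mb.
21^0.6 ≈ 6.213.
V ≈ 5.9 × 6.213 ≈ 36.7 kt.

37 kt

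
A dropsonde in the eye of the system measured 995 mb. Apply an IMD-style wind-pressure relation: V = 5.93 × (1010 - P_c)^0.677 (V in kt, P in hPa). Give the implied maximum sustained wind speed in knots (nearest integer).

37 kt

ΔP = 1010 − 995 = 15 mb.
15^0.677 ≈ 6.255.
V ≈ 5.93 × 6.255 ≈ 37.1 kt.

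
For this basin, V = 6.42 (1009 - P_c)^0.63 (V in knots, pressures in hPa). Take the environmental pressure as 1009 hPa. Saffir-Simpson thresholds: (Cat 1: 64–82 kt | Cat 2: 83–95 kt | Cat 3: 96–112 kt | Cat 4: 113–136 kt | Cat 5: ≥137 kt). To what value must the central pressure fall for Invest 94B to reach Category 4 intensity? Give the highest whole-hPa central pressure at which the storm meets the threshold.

914 hPa

Category 4 begins at V = 113 kt.
Required ΔP = (113/6.42)^(1/0.63) = 17.601^1.587 ≈ 94.85 hPa.
P_c ≤ 1009 − 94.85 = 914.15, so the highest integer P_c is 914 hPa.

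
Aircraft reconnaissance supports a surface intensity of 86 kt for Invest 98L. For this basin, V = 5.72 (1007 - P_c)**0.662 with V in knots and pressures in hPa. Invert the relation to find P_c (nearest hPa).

ΔP = (V / 5.72)^(1/0.662) = (86/5.72)^1.511.
86/5.72 = 15.035; 15.035^1.511 ≈ 59.99 hPa.
P_c = 1007 − 59.99 = 947.01 ≈ 947 hPa.

947 hPa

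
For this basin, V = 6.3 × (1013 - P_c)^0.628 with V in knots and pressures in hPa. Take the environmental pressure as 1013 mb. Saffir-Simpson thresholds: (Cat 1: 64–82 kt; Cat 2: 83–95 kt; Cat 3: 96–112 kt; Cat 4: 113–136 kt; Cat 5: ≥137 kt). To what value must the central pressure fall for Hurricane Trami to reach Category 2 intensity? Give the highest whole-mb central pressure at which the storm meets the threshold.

952 mb

Category 2 begins at V = 83 kt.
Required ΔP = (83/6.3)^(1/0.628) = 13.175^1.592 ≈ 60.68 mb.
P_c ≤ 1013 − 60.68 = 952.32, so the highest integer P_c is 952 mb.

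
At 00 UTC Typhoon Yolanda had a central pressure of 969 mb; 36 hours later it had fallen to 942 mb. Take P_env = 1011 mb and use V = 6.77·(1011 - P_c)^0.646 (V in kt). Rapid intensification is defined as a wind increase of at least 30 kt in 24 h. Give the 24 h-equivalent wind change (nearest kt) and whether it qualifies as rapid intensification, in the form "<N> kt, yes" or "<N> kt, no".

V₁: ΔP = 42, V ≈ 6.77 × 42^0.646 ≈ 75.72 kt.
V₂: ΔP = 69, V ≈ 6.77 × 69^0.646 ≈ 104.35 kt.
ΔV over 36 h = 28.63 kt → 24 h equivalent = 28.63 × 24/36 ≈ 19.09 kt.
19 kt < 30 kt ⇒ not rapid intensification.

19 kt, no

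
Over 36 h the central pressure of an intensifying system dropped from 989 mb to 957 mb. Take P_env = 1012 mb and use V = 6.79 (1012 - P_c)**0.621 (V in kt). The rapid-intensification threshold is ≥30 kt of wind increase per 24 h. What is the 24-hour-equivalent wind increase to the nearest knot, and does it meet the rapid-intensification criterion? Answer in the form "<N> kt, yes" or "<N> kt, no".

23 kt, no

V₁: ΔP = 23, V ≈ 6.79 × 23^0.621 ≈ 47.59 kt.
V₂: ΔP = 55, V ≈ 6.79 × 55^0.621 ≈ 81.78 kt.
ΔV over 36 h = 34.19 kt → 24 h equivalent = 34.19 × 24/36 ≈ 22.79 kt.
23 kt < 30 kt ⇒ not rapid intensification.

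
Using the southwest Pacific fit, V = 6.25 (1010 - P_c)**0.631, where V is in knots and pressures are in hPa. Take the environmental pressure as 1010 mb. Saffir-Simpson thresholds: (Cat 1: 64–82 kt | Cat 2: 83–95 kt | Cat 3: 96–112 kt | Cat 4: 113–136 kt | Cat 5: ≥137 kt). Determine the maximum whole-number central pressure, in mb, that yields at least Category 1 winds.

Category 1 begins at V = 64 kt.
Required ΔP = (64/6.25)^(1/0.631) = 10.240^1.585 ≈ 39.91 mb.
P_c ≤ 1010 − 39.91 = 970.09, so the highest integer P_c is 970 mb.

970 mb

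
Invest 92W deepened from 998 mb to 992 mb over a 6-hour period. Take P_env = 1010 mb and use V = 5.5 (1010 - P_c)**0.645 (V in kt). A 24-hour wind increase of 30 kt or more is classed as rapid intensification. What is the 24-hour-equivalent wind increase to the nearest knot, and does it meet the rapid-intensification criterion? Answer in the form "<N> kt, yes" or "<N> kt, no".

V₁: ΔP = 12, V ≈ 5.5 × 12^0.645 ≈ 27.32 kt.
V₂: ΔP = 18, V ≈ 5.5 × 18^0.645 ≈ 35.48 kt.
ΔV over 6 h = 8.16 kt → 24 h equivalent = 8.16 × 24/6 ≈ 32.64 kt.
33 kt ≥ 30 kt ⇒ rapid intensification.

33 kt, yes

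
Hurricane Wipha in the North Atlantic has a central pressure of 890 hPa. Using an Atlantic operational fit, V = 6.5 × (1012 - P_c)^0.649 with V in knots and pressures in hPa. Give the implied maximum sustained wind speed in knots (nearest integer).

ΔP = 1012 − 890 = 122 hPa.
122^0.649 ≈ 22.597.
V ≈ 6.5 × 22.597 ≈ 146.9 kt.

147 kt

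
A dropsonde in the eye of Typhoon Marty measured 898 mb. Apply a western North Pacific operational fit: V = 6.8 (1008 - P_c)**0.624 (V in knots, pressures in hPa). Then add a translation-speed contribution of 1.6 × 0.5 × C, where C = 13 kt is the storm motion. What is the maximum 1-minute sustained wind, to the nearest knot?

138 kt

ΔP = 1008 − 898 = 110 mb.
110^0.624 ≈ 18.786.
V ≈ 6.8 × 18.786 ≈ 127.7 kt.
Translation term: 1.6 × 0.5 × 13 = 10.4 kt.
Corrected V ≈ 138.1 kt → 138 kt.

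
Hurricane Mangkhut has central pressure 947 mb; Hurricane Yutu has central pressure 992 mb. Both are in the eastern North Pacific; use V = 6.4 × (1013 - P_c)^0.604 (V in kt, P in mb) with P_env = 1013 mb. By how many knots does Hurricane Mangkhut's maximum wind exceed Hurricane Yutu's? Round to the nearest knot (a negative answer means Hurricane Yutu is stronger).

40 kt

Hurricane Mangkhut: ΔP = 66; V ≈ 6.4 × 66^0.604 ≈ 80.39 kt.
Hurricane Yutu: ΔP = 21; V ≈ 6.4 × 21^0.604 ≈ 40.25 kt.
Difference ≈ 80.39 − 40.25 = 40.14 → 40 kt.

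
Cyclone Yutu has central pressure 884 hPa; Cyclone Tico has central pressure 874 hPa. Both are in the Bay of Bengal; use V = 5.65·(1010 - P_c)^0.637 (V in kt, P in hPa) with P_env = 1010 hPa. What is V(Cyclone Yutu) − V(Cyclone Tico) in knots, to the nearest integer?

-6 kt

Cyclone Yutu: ΔP = 126; V ≈ 5.65 × 126^0.637 ≈ 123.02 kt.
Cyclone Tico: ΔP = 136; V ≈ 5.65 × 136^0.637 ≈ 129.16 kt.
Difference ≈ 123.02 − 129.16 = -6.14 → -6 kt.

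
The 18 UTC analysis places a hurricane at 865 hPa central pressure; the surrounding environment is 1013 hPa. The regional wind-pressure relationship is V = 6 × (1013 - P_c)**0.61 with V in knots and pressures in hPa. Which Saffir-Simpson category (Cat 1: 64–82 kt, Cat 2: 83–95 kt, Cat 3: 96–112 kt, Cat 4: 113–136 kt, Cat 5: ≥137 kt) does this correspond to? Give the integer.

4

ΔP = 1013 − 865 = 148 hPa.
V ≈ 6 × 148^0.61 = 6 × 21.08 ≈ 126 kt.
126 kt falls in the Category 4 band.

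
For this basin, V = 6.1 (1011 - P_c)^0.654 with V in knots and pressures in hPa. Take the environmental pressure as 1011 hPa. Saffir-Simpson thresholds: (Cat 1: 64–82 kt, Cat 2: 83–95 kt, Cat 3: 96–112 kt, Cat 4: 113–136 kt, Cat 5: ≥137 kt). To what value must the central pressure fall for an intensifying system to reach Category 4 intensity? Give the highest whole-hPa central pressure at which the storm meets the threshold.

Category 4 begins at V = 113 kt.
Required ΔP = (113/6.1)^(1/0.654) = 18.525^1.529 ≈ 86.79 hPa.
P_c ≤ 1011 − 86.79 = 924.21, so the highest integer P_c is 924 hPa.

924 hPa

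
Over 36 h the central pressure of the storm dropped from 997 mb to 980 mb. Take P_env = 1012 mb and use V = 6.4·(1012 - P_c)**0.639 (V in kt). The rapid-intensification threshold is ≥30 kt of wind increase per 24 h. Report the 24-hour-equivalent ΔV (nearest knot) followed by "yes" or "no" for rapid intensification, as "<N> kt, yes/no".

15 kt, no

V₁: ΔP = 15, V ≈ 6.4 × 15^0.639 ≈ 36.12 kt.
V₂: ΔP = 32, V ≈ 6.4 × 32^0.639 ≈ 58.61 kt.
ΔV over 36 h = 22.49 kt → 24 h equivalent = 22.49 × 24/36 ≈ 14.99 kt.
15 kt < 30 kt ⇒ not rapid intensification.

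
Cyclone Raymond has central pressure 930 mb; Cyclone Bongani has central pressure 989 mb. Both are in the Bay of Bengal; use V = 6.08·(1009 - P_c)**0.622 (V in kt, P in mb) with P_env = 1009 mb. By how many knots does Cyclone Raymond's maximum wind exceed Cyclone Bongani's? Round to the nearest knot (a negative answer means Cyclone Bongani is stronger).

Cyclone Raymond: ΔP = 79; V ≈ 6.08 × 79^0.622 ≈ 92.09 kt.
Cyclone Bongani: ΔP = 20; V ≈ 6.08 × 20^0.622 ≈ 39.19 kt.
Difference ≈ 92.09 − 39.19 = 52.90 → 53 kt.

53 kt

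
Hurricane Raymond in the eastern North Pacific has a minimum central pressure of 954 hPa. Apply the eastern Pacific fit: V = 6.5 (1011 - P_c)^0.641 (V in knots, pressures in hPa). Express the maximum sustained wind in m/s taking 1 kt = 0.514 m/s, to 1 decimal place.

ΔP = 1011 − 954 = 57 hPa.
V ≈ 6.5 × 57^0.641 = 6.5 × 13.351 ≈ 86.782 kt.
86.782 × 0.514 ≈ 44.61 m/s → 44.6 m/s.

44.6 m/s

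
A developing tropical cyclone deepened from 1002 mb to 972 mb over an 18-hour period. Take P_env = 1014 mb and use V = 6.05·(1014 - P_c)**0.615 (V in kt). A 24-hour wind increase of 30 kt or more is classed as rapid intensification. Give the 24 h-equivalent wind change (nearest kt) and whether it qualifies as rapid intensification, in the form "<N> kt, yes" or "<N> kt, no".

43 kt, yes

V₁: ΔP = 12, V ≈ 6.05 × 12^0.615 ≈ 27.89 kt.
V₂: ΔP = 42, V ≈ 6.05 × 42^0.615 ≈ 60.26 kt.
ΔV over 18 h = 32.37 kt → 24 h equivalent = 32.37 × 24/18 ≈ 43.16 kt.
43 kt ≥ 30 kt ⇒ rapid intensification.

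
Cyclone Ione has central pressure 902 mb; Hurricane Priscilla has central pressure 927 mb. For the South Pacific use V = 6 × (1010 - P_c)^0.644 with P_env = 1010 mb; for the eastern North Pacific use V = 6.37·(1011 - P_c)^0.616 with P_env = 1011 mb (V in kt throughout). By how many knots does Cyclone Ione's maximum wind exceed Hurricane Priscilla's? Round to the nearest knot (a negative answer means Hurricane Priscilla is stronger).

Cyclone Ione: ΔP = 108; V ≈ 6 × 108^0.644 ≈ 122.37 kt.
Hurricane Priscilla: ΔP = 84; V ≈ 6.37 × 84^0.616 ≈ 97.61 kt.
Difference ≈ 122.37 − 97.61 = 24.76 → 25 kt.

25 kt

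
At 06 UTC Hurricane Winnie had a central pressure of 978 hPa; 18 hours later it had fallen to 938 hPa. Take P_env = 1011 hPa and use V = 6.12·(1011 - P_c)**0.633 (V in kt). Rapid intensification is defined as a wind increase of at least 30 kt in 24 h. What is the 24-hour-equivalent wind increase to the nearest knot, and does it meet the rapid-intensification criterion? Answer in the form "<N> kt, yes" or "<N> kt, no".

V₁: ΔP = 33, V ≈ 6.12 × 33^0.633 ≈ 55.97 kt.
V₂: ΔP = 73, V ≈ 6.12 × 73^0.633 ≈ 92.52 kt.
ΔV over 18 h = 36.55 kt → 24 h equivalent = 36.55 × 24/18 ≈ 48.73 kt.
49 kt ≥ 30 kt ⇒ rapid intensification.

49 kt, yes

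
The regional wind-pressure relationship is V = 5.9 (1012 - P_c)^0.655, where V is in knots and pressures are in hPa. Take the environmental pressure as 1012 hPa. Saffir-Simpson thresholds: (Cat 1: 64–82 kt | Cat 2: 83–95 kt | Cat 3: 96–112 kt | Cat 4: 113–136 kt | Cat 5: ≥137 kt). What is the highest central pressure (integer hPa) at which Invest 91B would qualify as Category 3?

941 hPa

Category 3 begins at V = 96 kt.
Required ΔP = (96/5.9)^(1/0.655) = 16.271^1.527 ≈ 70.71 hPa.
P_c ≤ 1012 − 70.71 = 941.29, so the highest integer P_c is 941 hPa.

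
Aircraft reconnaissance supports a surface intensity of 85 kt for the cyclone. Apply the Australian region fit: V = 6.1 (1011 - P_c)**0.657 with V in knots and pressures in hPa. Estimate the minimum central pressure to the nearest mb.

ΔP = (V / 6.1)^(1/0.657) = (85/6.1)^1.522.
85/6.1 = 13.934; 13.934^1.522 ≈ 55.13 mb.
P_c = 1011 − 55.13 = 955.87 ≈ 956 mb.

956 mb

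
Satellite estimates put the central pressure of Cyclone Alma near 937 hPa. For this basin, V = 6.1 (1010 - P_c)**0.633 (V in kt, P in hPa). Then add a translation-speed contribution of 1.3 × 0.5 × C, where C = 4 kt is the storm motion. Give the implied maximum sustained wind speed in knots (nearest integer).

ΔP = 1010 − 937 = 73 hPa.
73^0.633 ≈ 15.118.
V ≈ 6.1 × 15.118 ≈ 92.2 kt.
Translation term: 1.3 × 0.5 × 4 = 2.6 kt.
Corrected V ≈ 94.8 kt → 95 kt.

95 kt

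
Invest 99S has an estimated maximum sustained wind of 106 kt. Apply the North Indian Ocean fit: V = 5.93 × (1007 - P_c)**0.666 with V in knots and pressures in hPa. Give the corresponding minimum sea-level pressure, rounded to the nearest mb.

931 mb

ΔP = (V / 5.93)^(1/0.666) = (106/5.93)^1.502.
106/5.93 = 17.875; 17.875^1.502 ≈ 75.90 mb.
P_c = 1007 − 75.90 = 931.10 ≈ 931 mb.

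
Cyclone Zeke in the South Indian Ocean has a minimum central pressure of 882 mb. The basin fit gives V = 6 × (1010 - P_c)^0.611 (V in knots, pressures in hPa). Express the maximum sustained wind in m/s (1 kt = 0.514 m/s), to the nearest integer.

ΔP = 1010 − 882 = 128 mb.
V ≈ 6 × 128^0.611 = 6 × 19.387 ≈ 116.321 kt.
116.321 × 0.514 ≈ 59.79 m/s → 60 m/s.

60 m/s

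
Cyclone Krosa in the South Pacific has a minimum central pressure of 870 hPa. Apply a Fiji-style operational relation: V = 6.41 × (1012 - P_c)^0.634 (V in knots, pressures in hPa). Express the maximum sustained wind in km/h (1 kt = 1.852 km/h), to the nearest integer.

ΔP = 1012 − 870 = 142 hPa.
V ≈ 6.41 × 142^0.634 = 6.41 × 23.150 ≈ 148.391 kt.
148.391 × 1.852 ≈ 274.82 km/h → 275 km/h.

275 km/h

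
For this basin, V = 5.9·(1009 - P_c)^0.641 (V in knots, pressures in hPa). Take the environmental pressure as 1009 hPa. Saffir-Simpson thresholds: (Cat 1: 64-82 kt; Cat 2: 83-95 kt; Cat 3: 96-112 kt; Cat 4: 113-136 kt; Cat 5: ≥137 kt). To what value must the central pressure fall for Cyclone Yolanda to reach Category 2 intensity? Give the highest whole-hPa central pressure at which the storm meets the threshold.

947 hPa

Category 2 begins at V = 83 kt.
Required ΔP = (83/5.9)^(1/0.641) = 14.068^1.560 ≈ 61.84 hPa.
P_c ≤ 1009 − 61.84 = 947.16, so the highest integer P_c is 947 hPa.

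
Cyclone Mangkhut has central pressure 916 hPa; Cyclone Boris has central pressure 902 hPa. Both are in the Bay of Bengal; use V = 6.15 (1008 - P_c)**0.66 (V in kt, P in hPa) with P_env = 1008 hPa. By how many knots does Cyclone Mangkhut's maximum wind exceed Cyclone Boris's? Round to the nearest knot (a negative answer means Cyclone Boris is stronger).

Cyclone Mangkhut: ΔP = 92; V ≈ 6.15 × 92^0.66 ≈ 121.61 kt.
Cyclone Boris: ΔP = 106; V ≈ 6.15 × 106^0.66 ≈ 133.53 kt.
Difference ≈ 121.61 − 133.53 = -11.92 → -12 kt.

-12 kt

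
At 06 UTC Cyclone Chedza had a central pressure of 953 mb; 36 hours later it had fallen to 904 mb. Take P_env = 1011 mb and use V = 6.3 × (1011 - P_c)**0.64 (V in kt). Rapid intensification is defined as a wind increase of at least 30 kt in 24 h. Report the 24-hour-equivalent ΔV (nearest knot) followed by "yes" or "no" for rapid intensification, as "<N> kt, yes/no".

27 kt, no

V₁: ΔP = 58, V ≈ 6.3 × 58^0.64 ≈ 84.71 kt.
V₂: ΔP = 107, V ≈ 6.3 × 107^0.64 ≈ 125.36 kt.
ΔV over 36 h = 40.65 kt → 24 h equivalent = 40.65 × 24/36 ≈ 27.10 kt.
27 kt < 30 kt ⇒ not rapid intensification.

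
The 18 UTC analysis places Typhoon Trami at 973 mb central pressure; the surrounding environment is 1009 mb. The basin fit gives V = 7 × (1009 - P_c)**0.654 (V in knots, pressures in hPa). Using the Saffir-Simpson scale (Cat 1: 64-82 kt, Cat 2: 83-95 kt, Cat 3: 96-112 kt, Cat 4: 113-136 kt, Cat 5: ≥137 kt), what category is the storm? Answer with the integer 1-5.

ΔP = 1009 − 973 = 36 mb.
V ≈ 7 × 36^0.654 = 7 × 10.42 ≈ 73 kt.
73 kt falls in the Category 1 band.

1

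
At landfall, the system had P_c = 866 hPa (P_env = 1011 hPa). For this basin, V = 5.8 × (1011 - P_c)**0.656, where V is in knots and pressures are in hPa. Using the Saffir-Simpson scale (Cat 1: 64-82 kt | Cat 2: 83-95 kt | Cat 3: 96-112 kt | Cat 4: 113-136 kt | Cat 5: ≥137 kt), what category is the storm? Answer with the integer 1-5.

ΔP = 1011 − 866 = 145 hPa.
V ≈ 5.8 × 145^0.656 = 5.8 × 26.17 ≈ 152 kt.
152 kt falls in the Category 5 band.

5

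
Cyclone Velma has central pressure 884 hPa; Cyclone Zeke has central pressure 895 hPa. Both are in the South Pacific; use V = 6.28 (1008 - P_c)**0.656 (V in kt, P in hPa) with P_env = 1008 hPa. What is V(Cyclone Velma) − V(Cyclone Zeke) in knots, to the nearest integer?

9 kt

Cyclone Velma: ΔP = 124; V ≈ 6.28 × 124^0.656 ≈ 148.34 kt.
Cyclone Zeke: ΔP = 113; V ≈ 6.28 × 113^0.656 ≈ 139.57 kt.
Difference ≈ 148.34 − 139.57 = 8.77 → 9 kt.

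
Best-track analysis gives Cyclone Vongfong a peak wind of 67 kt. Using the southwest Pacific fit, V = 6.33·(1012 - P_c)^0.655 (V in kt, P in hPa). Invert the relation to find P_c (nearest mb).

ΔP = (V / 6.33)^(1/0.655) = (67/6.33)^1.527.
67/6.33 = 10.585; 10.585^1.527 ≈ 36.68 mb.
P_c = 1012 − 36.68 = 975.32 ≈ 975 mb.

975 mb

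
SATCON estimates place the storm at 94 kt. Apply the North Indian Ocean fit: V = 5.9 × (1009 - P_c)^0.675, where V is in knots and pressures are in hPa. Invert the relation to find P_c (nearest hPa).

949 hPa

ΔP = (V / 5.9)^(1/0.675) = (94/5.9)^1.481.
94/5.9 = 15.932; 15.932^1.481 ≈ 60.42 hPa.
P_c = 1009 − 60.42 = 948.58 ≈ 949 hPa.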